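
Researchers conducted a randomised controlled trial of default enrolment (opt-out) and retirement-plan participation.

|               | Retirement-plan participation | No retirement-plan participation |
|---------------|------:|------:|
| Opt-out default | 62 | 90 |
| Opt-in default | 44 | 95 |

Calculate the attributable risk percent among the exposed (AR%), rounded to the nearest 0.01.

22.39

Cells: a = 62, b = 90, c = 44, d = 95.
Risk in exposed = 62/152 = 0.40789; risk in unexposed = 44/139 = 0.31655.
RR = 0.40789/0.31655 = 1.28858
AR% = (RR − 1)/RR × 100 = (1.28858 − 1)/1.28858 × 100 = 22.3950%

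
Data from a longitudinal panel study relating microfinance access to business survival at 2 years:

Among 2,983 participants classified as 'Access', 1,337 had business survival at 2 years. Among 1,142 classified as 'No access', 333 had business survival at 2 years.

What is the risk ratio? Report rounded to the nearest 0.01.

1.54

From the description: a = 1337, b = 1646, c = 333, d = 809.
Risk in exposed = 1337/2983 = 0.44821; risk in unexposed = 333/1142 = 0.29159.
RR = 0.44821 / 0.29159 = 1.53709
The risk among the exposed is 1.54 times that among the unexposed.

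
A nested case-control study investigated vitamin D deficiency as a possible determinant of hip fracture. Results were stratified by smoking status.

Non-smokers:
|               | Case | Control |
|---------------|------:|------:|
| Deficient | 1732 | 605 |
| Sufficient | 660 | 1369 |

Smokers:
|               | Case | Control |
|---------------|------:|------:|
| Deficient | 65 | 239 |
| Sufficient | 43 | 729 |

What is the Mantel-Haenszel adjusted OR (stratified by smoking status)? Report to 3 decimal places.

OR_MH = Σ(aᵢdᵢ/nᵢ) / Σ(bᵢcᵢ/nᵢ), where nᵢ is the stratum total.
Stratum 1 (Non-smokers): n = 4366; a·d/n = 1732·1369/4366 = 543.0847; b·c/n = 605·660/4366 = 91.4567
Stratum 2 (Smokers): n = 1076; a·d/n = 65·729/1076 = 44.0381; b·c/n = 239·43/1076 = 9.5511
OR_MH = (543.0847 + 44.0381) / (91.4567 + 9.5511) = 587.1228 / 101.0078 = 5.81265

5.813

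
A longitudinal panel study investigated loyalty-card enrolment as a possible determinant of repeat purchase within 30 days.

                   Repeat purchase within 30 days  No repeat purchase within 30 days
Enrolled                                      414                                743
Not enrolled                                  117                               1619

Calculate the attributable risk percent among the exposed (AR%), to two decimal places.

Cells: a = 414, b = 743, c = 117, d = 1619.
Risk in exposed = 414/1157 = 0.35782; risk in unexposed = 117/1736 = 0.06740.
RR = 0.35782/0.06740 = 5.30922
AR% = (RR − 1)/RR × 100 = (5.30922 − 1)/5.30922 × 100 = 81.1648%

81.16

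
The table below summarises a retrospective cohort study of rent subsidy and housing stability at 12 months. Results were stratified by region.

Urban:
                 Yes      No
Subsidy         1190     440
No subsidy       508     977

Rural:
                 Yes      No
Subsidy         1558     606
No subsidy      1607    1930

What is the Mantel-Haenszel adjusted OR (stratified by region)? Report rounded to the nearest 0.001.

3.713

OR_MH = Σ(aᵢdᵢ/nᵢ) / Σ(bᵢcᵢ/nᵢ), where nᵢ is the stratum total.
Stratum 1 (Urban): n = 3115; a·d/n = 1190·977/3115 = 373.2360; b·c/n = 440·508/3115 = 71.7560
Stratum 2 (Rural): n = 5701; a·d/n = 1558·1930/5701 = 527.4408; b·c/n = 606·1607/5701 = 170.8195
OR_MH = (373.2360 + 527.4408) / (71.7560 + 170.8195) = 900.6768 / 242.5755 = 3.71297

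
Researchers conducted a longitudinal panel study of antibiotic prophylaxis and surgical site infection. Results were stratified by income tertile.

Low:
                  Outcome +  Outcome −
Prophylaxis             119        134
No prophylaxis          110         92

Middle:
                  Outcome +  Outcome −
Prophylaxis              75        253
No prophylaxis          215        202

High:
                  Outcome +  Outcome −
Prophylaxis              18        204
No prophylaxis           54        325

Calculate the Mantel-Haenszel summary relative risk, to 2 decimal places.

0.60

RR_MH = Σ(aᵢ·n₀ᵢ/nᵢ) / Σ(cᵢ·n₁ᵢ/nᵢ), with n₁ᵢ = aᵢ+bᵢ (exposed), n₀ᵢ = cᵢ+dᵢ (unexposed), nᵢ = n₁ᵢ+n₀ᵢ.
Stratum 1 (Low): n₁ = 253, n₀ = 202, n = 455; a·n₀/n = 119·202/455 = 52.8308; c·n₁/n = 110·253/455 = 61.1648
Stratum 2 (Middle): n₁ = 328, n₀ = 417, n = 745; a·n₀/n = 75·417/745 = 41.9799; c·n₁/n = 215·328/745 = 94.6577
Stratum 3 (High): n₁ = 222, n₀ = 379, n = 601; a·n₀/n = 18·379/601 = 11.3511; c·n₁/n = 54·222/601 = 19.9468
RR_MH = (52.8308 + 41.9799 + 11.3511) / (61.1648 + 94.6577 + 19.9468) = 106.1617 / 175.7693 = 0.60398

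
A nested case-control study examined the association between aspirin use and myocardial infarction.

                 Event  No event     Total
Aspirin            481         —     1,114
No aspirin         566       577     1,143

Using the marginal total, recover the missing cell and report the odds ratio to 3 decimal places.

0.775

The missing cell is in the exposed row: 1114 − 481 = 633.
So a = 481, b = 633, c = 566, d = 577.
OR = (a·d)/(b·c) = (481 × 577) / (633 × 566) = 277537 / 358278 = 0.77464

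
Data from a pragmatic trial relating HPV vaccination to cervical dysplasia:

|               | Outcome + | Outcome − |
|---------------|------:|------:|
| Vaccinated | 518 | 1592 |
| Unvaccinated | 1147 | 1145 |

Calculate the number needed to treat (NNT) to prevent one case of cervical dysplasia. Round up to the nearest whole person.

Risk in treated group = 518/2110 = 0.24550; risk in control = 1147/2292 = 0.50044.
Absolute risk reduction = 0.50044 − 0.24550 = 0.25494
NNT = 1 / ARR = 1 / 0.25494 = 3.923 → round up → 4

4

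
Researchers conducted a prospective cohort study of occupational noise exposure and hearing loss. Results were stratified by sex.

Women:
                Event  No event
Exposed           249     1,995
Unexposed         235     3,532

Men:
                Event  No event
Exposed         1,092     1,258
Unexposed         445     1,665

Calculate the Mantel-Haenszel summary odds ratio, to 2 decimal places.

2.72

OR_MH = Σ(aᵢdᵢ/nᵢ) / Σ(bᵢcᵢ/nᵢ), where nᵢ is the stratum total.
Stratum 1 (Women): n = 6011; a·d/n = 249·3532/6011 = 146.3098; b·c/n = 1995·235/6011 = 77.9945
Stratum 2 (Men): n = 4460; a·d/n = 1092·1665/4460 = 407.6637; b·c/n = 1258·445/4460 = 125.5179
OR_MH = (146.3098 + 407.6637) / (77.9945 + 125.5179) = 553.9734 / 203.5124 = 2.72206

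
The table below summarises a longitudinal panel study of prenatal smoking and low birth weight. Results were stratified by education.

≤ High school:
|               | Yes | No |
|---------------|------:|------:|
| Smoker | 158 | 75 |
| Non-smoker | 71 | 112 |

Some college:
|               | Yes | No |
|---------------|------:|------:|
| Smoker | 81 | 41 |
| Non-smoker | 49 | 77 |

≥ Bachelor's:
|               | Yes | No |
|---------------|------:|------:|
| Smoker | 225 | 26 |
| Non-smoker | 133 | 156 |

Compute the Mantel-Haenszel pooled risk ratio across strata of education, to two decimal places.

1.84

RR_MH = Σ(aᵢ·n₀ᵢ/nᵢ) / Σ(cᵢ·n₁ᵢ/nᵢ), with n₁ᵢ = aᵢ+bᵢ (exposed), n₀ᵢ = cᵢ+dᵢ (unexposed), nᵢ = n₁ᵢ+n₀ᵢ.
Stratum 1 (≤ High school): n₁ = 233, n₀ = 183, n = 416; a·n₀/n = 158·183/416 = 69.5048; c·n₁/n = 71·233/416 = 39.7668
Stratum 2 (Some college): n₁ = 122, n₀ = 126, n = 248; a·n₀/n = 81·126/248 = 41.1532; c·n₁/n = 49·122/248 = 24.1048
Stratum 3 (≥ Bachelor's): n₁ = 251, n₀ = 289, n = 540; a·n₀/n = 225·289/540 = 120.4167; c·n₁/n = 133·251/540 = 61.8204
RR_MH = (69.5048 + 41.1532 + 120.4167) / (39.7668 + 24.1048 + 61.8204) = 231.0747 / 125.6920 = 1.83842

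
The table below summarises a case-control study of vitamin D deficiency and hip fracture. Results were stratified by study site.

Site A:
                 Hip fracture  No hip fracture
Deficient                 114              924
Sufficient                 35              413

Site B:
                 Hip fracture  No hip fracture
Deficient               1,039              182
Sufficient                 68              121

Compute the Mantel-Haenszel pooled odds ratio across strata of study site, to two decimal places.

3.96

OR_MH = Σ(aᵢdᵢ/nᵢ) / Σ(bᵢcᵢ/nᵢ), where nᵢ is the stratum total.
Stratum 1 (Site A): n = 1486; a·d/n = 114·413/1486 = 31.6837; b·c/n = 924·35/1486 = 21.7631
Stratum 2 (Site B): n = 1410; a·d/n = 1039·121/1410 = 89.1624; b·c/n = 182·68/1410 = 8.7773
OR_MH = (31.6837 + 89.1624) / (21.7631 + 8.7773) = 120.8461 / 30.5404 = 3.95692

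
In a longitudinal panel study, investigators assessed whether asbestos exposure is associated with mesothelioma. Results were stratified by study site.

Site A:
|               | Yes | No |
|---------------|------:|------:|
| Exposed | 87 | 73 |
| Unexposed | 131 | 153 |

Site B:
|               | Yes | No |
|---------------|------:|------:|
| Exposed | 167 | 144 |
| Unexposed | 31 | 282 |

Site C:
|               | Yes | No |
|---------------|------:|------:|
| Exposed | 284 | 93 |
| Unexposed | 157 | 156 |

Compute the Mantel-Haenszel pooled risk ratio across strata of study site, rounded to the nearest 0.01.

RR_MH = Σ(aᵢ·n₀ᵢ/nᵢ) / Σ(cᵢ·n₁ᵢ/nᵢ), with n₁ᵢ = aᵢ+bᵢ (exposed), n₀ᵢ = cᵢ+dᵢ (unexposed), nᵢ = n₁ᵢ+n₀ᵢ.
Stratum 1 (Site A): n₁ = 160, n₀ = 284, n = 444; a·n₀/n = 87·284/444 = 55.6486; c·n₁/n = 131·160/444 = 47.2072
Stratum 2 (Site B): n₁ = 311, n₀ = 313, n = 624; a·n₀/n = 167·313/624 = 83.7676; c·n₁/n = 31·311/624 = 15.4503
Stratum 3 (Site C): n₁ = 377, n₀ = 313, n = 690; a·n₀/n = 284·313/690 = 128.8290; c·n₁/n = 157·377/690 = 85.7812
RR_MH = (55.6486 + 83.7676 + 128.8290) / (47.2072 + 15.4503 + 85.7812) = 268.2453 / 148.4387 = 1.80711

1.81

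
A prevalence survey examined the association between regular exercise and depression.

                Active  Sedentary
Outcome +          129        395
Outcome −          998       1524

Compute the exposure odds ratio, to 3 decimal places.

Reading the table with exposure as columns: a = 129 (Active, case), b = 998 (Active, non-case), c = 395 (Sedentary, case), d = 1524.
OR = (a·d)/(b·c) = (129 × 1524) / (998 × 395) = 196596 / 394210 = 0.49871
Exposure is associated with lower odds of depression (OR = 0.50 < 1).

0.499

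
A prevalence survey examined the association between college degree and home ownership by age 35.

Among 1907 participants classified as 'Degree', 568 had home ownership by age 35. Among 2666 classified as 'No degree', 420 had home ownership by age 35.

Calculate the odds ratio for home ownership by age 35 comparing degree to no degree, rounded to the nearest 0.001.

2.268

From the description: a = 568, b = 1339, c = 420, d = 2246.
OR = (a·d)/(b·c) = (568 × 2246) / (1339 × 420) = 1275728 / 562380 = 2.26844
The odds of home ownership by age 35 are about 2.27 times as high in the degree group.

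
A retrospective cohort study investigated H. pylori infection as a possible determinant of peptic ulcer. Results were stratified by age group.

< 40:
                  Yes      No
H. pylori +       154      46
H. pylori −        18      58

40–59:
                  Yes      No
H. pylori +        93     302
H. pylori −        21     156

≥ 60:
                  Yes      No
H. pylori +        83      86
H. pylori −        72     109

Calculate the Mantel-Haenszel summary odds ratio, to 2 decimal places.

OR_MH = Σ(aᵢdᵢ/nᵢ) / Σ(bᵢcᵢ/nᵢ), where nᵢ is the stratum total.
Stratum 1 (< 40): n = 276; a·d/n = 154·58/276 = 32.3623; b·c/n = 46·18/276 = 3.0000
Stratum 2 (40–59): n = 572; a·d/n = 93·156/572 = 25.3636; b·c/n = 302·21/572 = 11.0874
Stratum 3 (≥ 60): n = 350; a·d/n = 83·109/350 = 25.8486; b·c/n = 86·72/350 = 17.6914
OR_MH = (32.3623 + 25.3636 + 25.8486) / (3.0000 + 11.0874 + 17.6914) = 83.5745 / 31.7788 = 2.62988

2.63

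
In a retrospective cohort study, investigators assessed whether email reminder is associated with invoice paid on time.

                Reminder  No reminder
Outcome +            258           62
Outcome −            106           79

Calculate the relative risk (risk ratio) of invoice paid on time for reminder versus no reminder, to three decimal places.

1.612

Reading the table with exposure as columns: a = 258 (Reminder, case), b = 106 (Reminder, non-case), c = 62 (No reminder, case), d = 79.
Risk in exposed = 258/364 = 0.70879; risk in unexposed = 62/141 = 0.43972.
RR = 0.70879 / 0.43972 = 1.61193
The risk among the exposed is 1.61 times that among the unexposed.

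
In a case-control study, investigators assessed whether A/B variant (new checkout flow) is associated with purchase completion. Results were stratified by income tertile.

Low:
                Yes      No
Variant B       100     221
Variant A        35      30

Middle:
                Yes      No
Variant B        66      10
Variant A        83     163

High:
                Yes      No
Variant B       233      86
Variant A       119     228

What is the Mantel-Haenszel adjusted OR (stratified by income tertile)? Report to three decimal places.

OR_MH = Σ(aᵢdᵢ/nᵢ) / Σ(bᵢcᵢ/nᵢ), where nᵢ is the stratum total.
Stratum 1 (Low): n = 386; a·d/n = 100·30/386 = 7.7720; b·c/n = 221·35/386 = 20.0389
Stratum 2 (Middle): n = 322; a·d/n = 66·163/322 = 33.4099; b·c/n = 10·83/322 = 2.5776
Stratum 3 (High): n = 666; a·d/n = 233·228/666 = 79.7658; b·c/n = 86·119/666 = 15.3664
OR_MH = (7.7720 + 33.4099 + 79.7658) / (20.0389 + 2.5776 + 15.3664) = 120.9477 / 37.9829 = 3.18427

3.184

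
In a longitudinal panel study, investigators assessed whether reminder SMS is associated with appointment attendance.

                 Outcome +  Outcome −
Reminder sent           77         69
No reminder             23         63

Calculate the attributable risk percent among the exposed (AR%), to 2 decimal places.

49.29

Cells: a = 77, b = 69, c = 23, d = 63.
Risk in exposed = 77/146 = 0.52740; risk in unexposed = 23/86 = 0.26744.
RR = 0.52740/0.26744 = 1.97201
AR% = (RR − 1)/RR × 100 = (1.97201 − 1)/1.97201 × 100 = 49.2902%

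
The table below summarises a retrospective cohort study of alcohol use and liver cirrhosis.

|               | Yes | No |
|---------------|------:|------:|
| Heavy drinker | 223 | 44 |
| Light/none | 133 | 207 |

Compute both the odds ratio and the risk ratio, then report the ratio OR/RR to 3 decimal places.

Cells: a = 223, b = 44, c = 133, d = 207.
OR = (223·207)/(44·133) = 46161/5852 = 7.88807
Risk in exposed = 223/267 = 0.83521; risk in unexposed = 133/340 = 0.39118; RR = 2.13511
OR/RR = 7.88807 / 2.13511 = 3.69445
The outcome is not rare, so the OR lies further from 1 than the RR.

3.694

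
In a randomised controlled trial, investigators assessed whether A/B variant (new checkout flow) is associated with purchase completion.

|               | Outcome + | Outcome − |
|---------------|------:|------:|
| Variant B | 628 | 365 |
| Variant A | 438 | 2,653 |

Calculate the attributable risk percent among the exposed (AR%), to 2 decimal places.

77.59

Cells: a = 628, b = 365, c = 438, d = 2653.
Risk in exposed = 628/993 = 0.63243; risk in unexposed = 438/3091 = 0.14170.
RR = 0.63243/0.14170 = 4.46309
AR% = (RR − 1)/RR × 100 = (4.46309 − 1)/4.46309 × 100 = 77.5940%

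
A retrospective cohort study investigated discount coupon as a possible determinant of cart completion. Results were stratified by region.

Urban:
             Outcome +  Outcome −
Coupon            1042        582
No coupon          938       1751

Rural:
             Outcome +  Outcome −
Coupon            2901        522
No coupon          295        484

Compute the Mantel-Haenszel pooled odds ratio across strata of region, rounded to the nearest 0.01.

OR_MH = Σ(aᵢdᵢ/nᵢ) / Σ(bᵢcᵢ/nᵢ), where nᵢ is the stratum total.
Stratum 1 (Urban): n = 4313; a·d/n = 1042·1751/4313 = 423.0332; b·c/n = 582·938/4313 = 126.5745
Stratum 2 (Rural): n = 4202; a·d/n = 2901·484/4202 = 334.1466; b·c/n = 522·295/4202 = 36.6468
OR_MH = (423.0332 + 334.1466) / (126.5745 + 36.6468) = 757.1798 / 163.2214 = 4.63897

4.64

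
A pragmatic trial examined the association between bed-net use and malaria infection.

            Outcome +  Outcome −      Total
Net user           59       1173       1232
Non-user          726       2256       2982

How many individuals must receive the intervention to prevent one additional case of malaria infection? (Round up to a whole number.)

6

Risk in treated group = 59/1232 = 0.04789; risk in control = 726/2982 = 0.24346.
Absolute risk reduction = 0.24346 − 0.04789 = 0.19557
NNT = 1 / ARR = 1 / 0.19557 = 5.113 → round up → 6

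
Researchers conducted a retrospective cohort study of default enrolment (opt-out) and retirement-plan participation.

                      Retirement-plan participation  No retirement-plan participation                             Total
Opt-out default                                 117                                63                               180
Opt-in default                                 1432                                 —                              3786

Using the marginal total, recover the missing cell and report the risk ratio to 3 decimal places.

1.719

The missing cell is in the unexposed row: 3786 − 1432 = 2354.
So a = 117, b = 63, c = 1432, d = 2354.
RR = [a/(a+b)] / [c/(c+d)] = (117/180) / (1432/3786) = 0.65000/0.37824 = 1.71851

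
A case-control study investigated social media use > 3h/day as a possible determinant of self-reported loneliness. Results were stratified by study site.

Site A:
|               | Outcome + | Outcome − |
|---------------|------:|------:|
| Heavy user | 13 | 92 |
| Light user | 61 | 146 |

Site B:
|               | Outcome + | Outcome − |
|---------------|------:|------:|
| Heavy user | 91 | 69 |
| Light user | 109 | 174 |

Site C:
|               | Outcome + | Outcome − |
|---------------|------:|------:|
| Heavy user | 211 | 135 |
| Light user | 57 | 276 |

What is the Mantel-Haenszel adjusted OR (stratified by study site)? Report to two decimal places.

OR_MH = Σ(aᵢdᵢ/nᵢ) / Σ(bᵢcᵢ/nᵢ), where nᵢ is the stratum total.
Stratum 1 (Site A): n = 312; a·d/n = 13·146/312 = 6.0833; b·c/n = 92·61/312 = 17.9872
Stratum 2 (Site B): n = 443; a·d/n = 91·174/443 = 35.7427; b·c/n = 69·109/443 = 16.9774
Stratum 3 (Site C): n = 679; a·d/n = 211·276/679 = 85.7673; b·c/n = 135·57/679 = 11.3328
OR_MH = (6.0833 + 35.7427 + 85.7673) / (17.9872 + 16.9774 + 11.3328) = 127.5933 / 46.2974 = 2.75595

2.76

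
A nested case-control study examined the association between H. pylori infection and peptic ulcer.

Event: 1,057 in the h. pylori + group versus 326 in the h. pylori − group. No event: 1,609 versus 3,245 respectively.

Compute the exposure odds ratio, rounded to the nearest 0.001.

From the description: a = 1057, b = 1609, c = 326, d = 3245.
OR = (a·d)/(b·c) = (1057 × 3245) / (1609 × 326) = 3429965 / 524534 = 6.53907
The odds of peptic ulcer are about 6.54 times as high in the h. pylori + group.

6.539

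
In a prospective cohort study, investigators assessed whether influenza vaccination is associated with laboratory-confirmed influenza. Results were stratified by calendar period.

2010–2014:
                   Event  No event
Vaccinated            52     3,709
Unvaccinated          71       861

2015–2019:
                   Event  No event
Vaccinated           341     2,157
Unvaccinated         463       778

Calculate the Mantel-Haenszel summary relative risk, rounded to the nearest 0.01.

0.34

RR_MH = Σ(aᵢ·n₀ᵢ/nᵢ) / Σ(cᵢ·n₁ᵢ/nᵢ), with n₁ᵢ = aᵢ+bᵢ (exposed), n₀ᵢ = cᵢ+dᵢ (unexposed), nᵢ = n₁ᵢ+n₀ᵢ.
Stratum 1 (2010–2014): n₁ = 3761, n₀ = 932, n = 4693; a·n₀/n = 52·932/4693 = 10.3269; c·n₁/n = 71·3761/4693 = 56.8999
Stratum 2 (2015–2019): n₁ = 2498, n₀ = 1241, n = 3739; a·n₀/n = 341·1241/3739 = 113.1803; c·n₁/n = 463·2498/3739 = 309.3271
RR_MH = (10.3269 + 113.1803) / (56.8999 + 309.3271) = 123.5071 / 366.2269 = 0.33724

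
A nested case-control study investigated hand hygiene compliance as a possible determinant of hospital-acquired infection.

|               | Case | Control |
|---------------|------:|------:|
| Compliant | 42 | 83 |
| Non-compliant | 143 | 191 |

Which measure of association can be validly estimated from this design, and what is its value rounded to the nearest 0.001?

Cells: a = 42, b = 83, c = 143, d = 191.
This is a nested case-control study: participants were sampled on outcome status, so risks in the source population cannot be estimated directly — relative risk is not valid here. The odds ratio is the appropriate measure.
OR = (a·d)/(b·c) = (42 × 191) / (83 × 143) = 8022 / 11869 = 0.67588

0.676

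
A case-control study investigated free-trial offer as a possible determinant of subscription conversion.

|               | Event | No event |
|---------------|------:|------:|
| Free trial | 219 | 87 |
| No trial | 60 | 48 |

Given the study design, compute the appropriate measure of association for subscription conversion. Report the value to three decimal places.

Cells: a = 219, b = 87, c = 60, d = 48.
This is a case-control study: participants were sampled on outcome status, so risks in the source population cannot be estimated directly — relative risk is not valid here. The odds ratio is the appropriate measure.
OR = (a·d)/(b·c) = (219 × 48) / (87 × 60) = 10512 / 5220 = 2.01379

2.014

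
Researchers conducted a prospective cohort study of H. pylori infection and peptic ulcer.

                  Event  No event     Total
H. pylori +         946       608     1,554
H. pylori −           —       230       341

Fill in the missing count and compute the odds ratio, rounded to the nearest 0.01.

The missing cell is in the unexposed row: 341 − 230 = 111.
So a = 946, b = 608, c = 111, d = 230.
OR = (a·d)/(b·c) = (946 × 230) / (608 × 111) = 217580 / 67488 = 3.22398

3.22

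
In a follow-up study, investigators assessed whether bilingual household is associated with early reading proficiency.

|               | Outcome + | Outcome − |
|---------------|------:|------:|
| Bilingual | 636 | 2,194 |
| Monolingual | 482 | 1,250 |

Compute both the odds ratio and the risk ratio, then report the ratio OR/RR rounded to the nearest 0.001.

0.931

Cells: a = 636, b = 2194, c = 482, d = 1250.
OR = (636·1250)/(2194·482) = 795000/1057508 = 0.75177
Risk in exposed = 636/2830 = 0.22473; risk in unexposed = 482/1732 = 0.27829; RR = 0.80755
OR/RR = 0.75177 / 0.80755 = 0.93092
The outcome is not rare, so the OR lies further from 1 than the RR.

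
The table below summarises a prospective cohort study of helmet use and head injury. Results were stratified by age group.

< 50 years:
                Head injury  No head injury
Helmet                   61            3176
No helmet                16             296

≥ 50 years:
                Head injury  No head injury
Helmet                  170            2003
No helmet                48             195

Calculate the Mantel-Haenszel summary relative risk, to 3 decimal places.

RR_MH = Σ(aᵢ·n₀ᵢ/nᵢ) / Σ(cᵢ·n₁ᵢ/nᵢ), with n₁ᵢ = aᵢ+bᵢ (exposed), n₀ᵢ = cᵢ+dᵢ (unexposed), nᵢ = n₁ᵢ+n₀ᵢ.
Stratum 1 (< 50 years): n₁ = 3237, n₀ = 312, n = 3549; a·n₀/n = 61·312/3549 = 5.3626; c·n₁/n = 16·3237/3549 = 14.5934
Stratum 2 (≥ 50 years): n₁ = 2173, n₀ = 243, n = 2416; a·n₀/n = 170·243/2416 = 17.0985; c·n₁/n = 48·2173/2416 = 43.1722
RR_MH = (5.3626 + 17.0985) / (14.5934 + 43.1722) = 22.4611 / 57.7656 = 0.38883

0.389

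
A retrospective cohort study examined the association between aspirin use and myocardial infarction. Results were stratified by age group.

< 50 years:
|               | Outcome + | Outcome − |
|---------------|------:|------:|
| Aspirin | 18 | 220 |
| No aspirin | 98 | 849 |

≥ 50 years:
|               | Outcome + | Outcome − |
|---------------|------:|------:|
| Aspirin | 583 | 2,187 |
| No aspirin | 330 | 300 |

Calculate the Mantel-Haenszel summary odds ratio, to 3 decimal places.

OR_MH = Σ(aᵢdᵢ/nᵢ) / Σ(bᵢcᵢ/nᵢ), where nᵢ is the stratum total.
Stratum 1 (< 50 years): n = 1185; a·d/n = 18·849/1185 = 12.8962; b·c/n = 220·98/1185 = 18.1941
Stratum 2 (≥ 50 years): n = 3400; a·d/n = 583·300/3400 = 51.4412; b·c/n = 2187·330/3400 = 212.2676
OR_MH = (12.8962 + 51.4412) / (18.1941 + 212.2676) = 64.3374 / 230.4617 = 0.27917

0.279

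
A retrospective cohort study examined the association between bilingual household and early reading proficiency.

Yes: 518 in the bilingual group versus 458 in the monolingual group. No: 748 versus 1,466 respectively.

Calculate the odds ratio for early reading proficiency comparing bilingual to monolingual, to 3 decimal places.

From the description: a = 518, b = 748, c = 458, d = 1466.
OR = (a·d)/(b·c) = (518 × 1466) / (748 × 458) = 759388 / 342584 = 2.21665
The odds of early reading proficiency are about 2.22 times as high in the bilingual group.

2.217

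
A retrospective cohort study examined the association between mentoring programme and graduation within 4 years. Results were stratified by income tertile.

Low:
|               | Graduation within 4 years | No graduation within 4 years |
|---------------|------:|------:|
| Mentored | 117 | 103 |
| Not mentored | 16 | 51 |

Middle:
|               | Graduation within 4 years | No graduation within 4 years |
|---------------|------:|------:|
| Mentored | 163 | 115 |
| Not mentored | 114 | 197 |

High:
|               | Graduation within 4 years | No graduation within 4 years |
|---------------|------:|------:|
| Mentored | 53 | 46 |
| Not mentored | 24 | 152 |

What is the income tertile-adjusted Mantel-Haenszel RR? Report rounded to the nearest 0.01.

1.97

RR_MH = Σ(aᵢ·n₀ᵢ/nᵢ) / Σ(cᵢ·n₁ᵢ/nᵢ), with n₁ᵢ = aᵢ+bᵢ (exposed), n₀ᵢ = cᵢ+dᵢ (unexposed), nᵢ = n₁ᵢ+n₀ᵢ.
Stratum 1 (Low): n₁ = 220, n₀ = 67, n = 287; a·n₀/n = 117·67/287 = 27.3136; c·n₁/n = 16·220/287 = 12.2648
Stratum 2 (Middle): n₁ = 278, n₀ = 311, n = 589; a·n₀/n = 163·311/589 = 86.0662; c·n₁/n = 114·278/589 = 53.8065
Stratum 3 (High): n₁ = 99, n₀ = 176, n = 275; a·n₀/n = 53·176/275 = 33.9200; c·n₁/n = 24·99/275 = 8.6400
RR_MH = (27.3136 + 86.0662 + 33.9200) / (12.2648 + 53.8065 + 8.6400) = 147.2998 / 74.7113 = 1.97159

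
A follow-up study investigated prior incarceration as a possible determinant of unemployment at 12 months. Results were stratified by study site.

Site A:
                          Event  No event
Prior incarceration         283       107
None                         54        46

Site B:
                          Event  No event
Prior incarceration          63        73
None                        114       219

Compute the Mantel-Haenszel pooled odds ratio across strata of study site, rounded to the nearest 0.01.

OR_MH = Σ(aᵢdᵢ/nᵢ) / Σ(bᵢcᵢ/nᵢ), where nᵢ is the stratum total.
Stratum 1 (Site A): n = 490; a·d/n = 283·46/490 = 26.5673; b·c/n = 107·54/490 = 11.7918
Stratum 2 (Site B): n = 469; a·d/n = 63·219/469 = 29.4179; b·c/n = 73·114/469 = 17.7441
OR_MH = (26.5673 + 29.4179) / (11.7918 + 17.7441) = 55.9853 / 29.5360 = 1.89549

1.90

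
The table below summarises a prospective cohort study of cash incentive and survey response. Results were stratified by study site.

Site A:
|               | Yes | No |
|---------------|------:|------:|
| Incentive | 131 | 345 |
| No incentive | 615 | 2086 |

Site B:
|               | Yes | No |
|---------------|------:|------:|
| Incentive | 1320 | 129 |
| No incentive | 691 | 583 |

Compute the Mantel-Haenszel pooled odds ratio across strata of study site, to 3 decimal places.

3.704

OR_MH = Σ(aᵢdᵢ/nᵢ) / Σ(bᵢcᵢ/nᵢ), where nᵢ is the stratum total.
Stratum 1 (Site A): n = 3177; a·d/n = 131·2086/3177 = 86.0138; b·c/n = 345·615/3177 = 66.7847
Stratum 2 (Site B): n = 2723; a·d/n = 1320·583/2723 = 282.6148; b·c/n = 129·691/2723 = 32.7356
OR_MH = (86.0138 + 282.6148) / (66.7847 + 32.7356) = 368.6286 / 99.5203 = 3.70405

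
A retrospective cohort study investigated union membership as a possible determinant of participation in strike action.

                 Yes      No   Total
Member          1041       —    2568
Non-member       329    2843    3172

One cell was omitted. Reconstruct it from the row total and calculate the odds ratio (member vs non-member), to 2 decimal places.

5.89

The missing cell is in the exposed row: 2568 − 1041 = 1527.
So a = 1041, b = 1527, c = 329, d = 2843.
OR = (a·d)/(b·c) = (1041 × 2843) / (1527 × 329) = 2959563 / 502383 = 5.89105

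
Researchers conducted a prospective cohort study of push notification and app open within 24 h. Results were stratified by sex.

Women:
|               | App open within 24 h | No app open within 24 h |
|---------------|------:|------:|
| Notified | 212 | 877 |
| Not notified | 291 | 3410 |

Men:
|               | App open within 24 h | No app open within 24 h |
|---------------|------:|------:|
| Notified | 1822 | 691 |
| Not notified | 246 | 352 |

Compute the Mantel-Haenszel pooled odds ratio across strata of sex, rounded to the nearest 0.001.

OR_MH = Σ(aᵢdᵢ/nᵢ) / Σ(bᵢcᵢ/nᵢ), where nᵢ is the stratum total.
Stratum 1 (Women): n = 4790; a·d/n = 212·3410/4790 = 150.9228; b·c/n = 877·291/4790 = 53.2791
Stratum 2 (Men): n = 3111; a·d/n = 1822·352/3111 = 206.1536; b·c/n = 691·246/3111 = 54.6403
OR_MH = (150.9228 + 206.1536) / (53.2791 + 54.6403) = 357.0764 / 107.9194 = 3.30873

3.309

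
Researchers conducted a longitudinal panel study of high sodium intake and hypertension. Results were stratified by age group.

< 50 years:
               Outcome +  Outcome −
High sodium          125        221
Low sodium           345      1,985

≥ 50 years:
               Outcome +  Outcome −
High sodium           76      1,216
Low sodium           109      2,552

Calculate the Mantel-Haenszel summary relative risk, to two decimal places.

1.99

RR_MH = Σ(aᵢ·n₀ᵢ/nᵢ) / Σ(cᵢ·n₁ᵢ/nᵢ), with n₁ᵢ = aᵢ+bᵢ (exposed), n₀ᵢ = cᵢ+dᵢ (unexposed), nᵢ = n₁ᵢ+n₀ᵢ.
Stratum 1 (< 50 years): n₁ = 346, n₀ = 2330, n = 2676; a·n₀/n = 125·2330/2676 = 108.8378; c·n₁/n = 345·346/2676 = 44.6076
Stratum 2 (≥ 50 years): n₁ = 1292, n₀ = 2661, n = 3953; a·n₀/n = 76·2661/3953 = 51.1601; c·n₁/n = 109·1292/3953 = 35.6256
RR_MH = (108.8378 + 51.1601) / (44.6076 + 35.6256) = 159.9979 / 80.2332 = 1.99416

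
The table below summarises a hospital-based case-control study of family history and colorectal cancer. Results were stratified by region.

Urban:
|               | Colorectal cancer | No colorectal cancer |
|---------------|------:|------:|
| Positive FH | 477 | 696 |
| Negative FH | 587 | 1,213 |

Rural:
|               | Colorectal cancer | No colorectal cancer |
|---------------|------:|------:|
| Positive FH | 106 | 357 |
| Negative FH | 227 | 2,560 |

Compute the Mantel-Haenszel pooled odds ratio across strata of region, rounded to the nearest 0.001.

1.713

OR_MH = Σ(aᵢdᵢ/nᵢ) / Σ(bᵢcᵢ/nᵢ), where nᵢ is the stratum total.
Stratum 1 (Urban): n = 2973; a·d/n = 477·1213/2973 = 194.6186; b·c/n = 696·587/2973 = 137.4208
Stratum 2 (Rural): n = 3250; a·d/n = 106·2560/3250 = 83.4954; b·c/n = 357·227/3250 = 24.9351
OR_MH = (194.6186 + 83.4954) / (137.4208 + 24.9351) = 278.1140 / 162.3559 = 1.71299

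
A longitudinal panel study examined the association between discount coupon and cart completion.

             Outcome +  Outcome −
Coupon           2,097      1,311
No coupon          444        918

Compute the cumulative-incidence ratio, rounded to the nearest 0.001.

1.888

Cells: a = 2097, b = 1311, c = 444, d = 918.
Risk in exposed = 2097/3408 = 0.61532; risk in unexposed = 444/1362 = 0.32599.
RR = 0.61532 / 0.32599 = 1.88753
The risk among the exposed is 1.89 times that among the unexposed.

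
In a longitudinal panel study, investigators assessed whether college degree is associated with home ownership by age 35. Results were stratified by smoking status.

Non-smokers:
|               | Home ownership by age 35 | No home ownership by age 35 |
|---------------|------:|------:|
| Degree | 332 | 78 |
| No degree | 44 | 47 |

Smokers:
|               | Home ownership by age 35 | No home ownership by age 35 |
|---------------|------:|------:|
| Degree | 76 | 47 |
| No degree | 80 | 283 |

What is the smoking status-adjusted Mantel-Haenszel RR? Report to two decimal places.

RR_MH = Σ(aᵢ·n₀ᵢ/nᵢ) / Σ(cᵢ·n₁ᵢ/nᵢ), with n₁ᵢ = aᵢ+bᵢ (exposed), n₀ᵢ = cᵢ+dᵢ (unexposed), nᵢ = n₁ᵢ+n₀ᵢ.
Stratum 1 (Non-smokers): n₁ = 410, n₀ = 91, n = 501; a·n₀/n = 332·91/501 = 60.3034; c·n₁/n = 44·410/501 = 36.0080
Stratum 2 (Smokers): n₁ = 123, n₀ = 363, n = 486; a·n₀/n = 76·363/486 = 56.7654; c·n₁/n = 80·123/486 = 20.2469
RR_MH = (60.3034 + 56.7654) / (36.0080 + 20.2469) = 117.0688 / 56.2549 = 2.08104

2.08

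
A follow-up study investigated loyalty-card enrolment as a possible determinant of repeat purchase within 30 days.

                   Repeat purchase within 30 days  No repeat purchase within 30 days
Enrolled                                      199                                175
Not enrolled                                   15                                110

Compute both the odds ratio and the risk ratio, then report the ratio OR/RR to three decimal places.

1.881

Cells: a = 199, b = 175, c = 15, d = 110.
OR = (199·110)/(175·15) = 21890/2625 = 8.33905
Risk in exposed = 199/374 = 0.53209; risk in unexposed = 15/125 = 0.12000; RR = 4.43405
OR/RR = 8.33905 / 4.43405 = 1.88069
The outcome is not rare, so the OR lies further from 1 than the RR.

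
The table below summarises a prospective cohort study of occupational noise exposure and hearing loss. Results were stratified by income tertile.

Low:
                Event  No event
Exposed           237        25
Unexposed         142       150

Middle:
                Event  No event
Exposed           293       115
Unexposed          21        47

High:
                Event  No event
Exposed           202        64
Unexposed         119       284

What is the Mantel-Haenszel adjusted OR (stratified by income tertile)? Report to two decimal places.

7.82

OR_MH = Σ(aᵢdᵢ/nᵢ) / Σ(bᵢcᵢ/nᵢ), where nᵢ is the stratum total.
Stratum 1 (Low): n = 554; a·d/n = 237·150/554 = 64.1697; b·c/n = 25·142/554 = 6.4079
Stratum 2 (Middle): n = 476; a·d/n = 293·47/476 = 28.9307; b·c/n = 115·21/476 = 5.0735
Stratum 3 (High): n = 669; a·d/n = 202·284/669 = 85.7519; b·c/n = 64·119/669 = 11.3842
OR_MH = (64.1697 + 28.9307 + 85.7519) / (6.4079 + 5.0735 + 11.3842) = 178.8522 / 22.8656 = 7.82188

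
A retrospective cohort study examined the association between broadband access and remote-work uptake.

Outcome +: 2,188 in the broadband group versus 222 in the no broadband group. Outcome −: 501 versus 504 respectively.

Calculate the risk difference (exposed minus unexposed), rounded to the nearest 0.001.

From the description: a = 2188, b = 501, c = 222, d = 504.
Risk in exposed = 2188/2689 = 0.813685; risk in unexposed = 222/726 = 0.305785.
Risk difference = 0.813685 − 0.305785 = 0.507900

0.508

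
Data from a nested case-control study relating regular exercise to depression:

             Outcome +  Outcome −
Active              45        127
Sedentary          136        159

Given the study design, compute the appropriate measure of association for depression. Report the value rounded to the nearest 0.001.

0.414

Cells: a = 45, b = 127, c = 136, d = 159.
This is a nested case-control study: participants were sampled on outcome status, so risks in the source population cannot be estimated directly — relative risk is not valid here. The odds ratio is the appropriate measure.
OR = (a·d)/(b·c) = (45 × 159) / (127 × 136) = 7155 / 17272 = 0.41425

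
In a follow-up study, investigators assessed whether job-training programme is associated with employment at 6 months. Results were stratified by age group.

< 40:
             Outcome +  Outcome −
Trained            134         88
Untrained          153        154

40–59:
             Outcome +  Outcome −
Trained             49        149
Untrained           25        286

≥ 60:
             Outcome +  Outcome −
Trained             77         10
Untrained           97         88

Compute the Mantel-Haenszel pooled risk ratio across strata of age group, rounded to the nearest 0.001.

1.525

RR_MH = Σ(aᵢ·n₀ᵢ/nᵢ) / Σ(cᵢ·n₁ᵢ/nᵢ), with n₁ᵢ = aᵢ+bᵢ (exposed), n₀ᵢ = cᵢ+dᵢ (unexposed), nᵢ = n₁ᵢ+n₀ᵢ.
Stratum 1 (< 40): n₁ = 222, n₀ = 307, n = 529; a·n₀/n = 134·307/529 = 77.7656; c·n₁/n = 153·222/529 = 64.2079
Stratum 2 (40–59): n₁ = 198, n₀ = 311, n = 509; a·n₀/n = 49·311/509 = 29.9391; c·n₁/n = 25·198/509 = 9.7250
Stratum 3 (≥ 60): n₁ = 87, n₀ = 185, n = 272; a·n₀/n = 77·185/272 = 52.3713; c·n₁/n = 97·87/272 = 31.0257
RR_MH = (77.7656 + 29.9391 + 52.3713) / (64.2079 + 9.7250 + 31.0257) = 160.0760 / 104.9586 = 1.52513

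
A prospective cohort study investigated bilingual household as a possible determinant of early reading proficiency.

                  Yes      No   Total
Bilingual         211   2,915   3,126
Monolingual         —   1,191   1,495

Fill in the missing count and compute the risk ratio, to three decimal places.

0.332

The missing cell is in the unexposed row: 1495 − 1191 = 304.
So a = 211, b = 2915, c = 304, d = 1191.
RR = [a/(a+b)] / [c/(c+d)] = (211/3126) / (304/1495) = 0.06750/0.20334 = 0.33194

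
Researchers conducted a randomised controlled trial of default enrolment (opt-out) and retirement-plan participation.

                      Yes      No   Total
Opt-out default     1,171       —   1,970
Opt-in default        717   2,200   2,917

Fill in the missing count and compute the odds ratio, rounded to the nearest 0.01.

4.50

The missing cell is in the exposed row: 1970 − 1171 = 799.
So a = 1171, b = 799, c = 717, d = 2200.
OR = (a·d)/(b·c) = (1171 × 2200) / (799 × 717) = 2576200 / 572883 = 4.49690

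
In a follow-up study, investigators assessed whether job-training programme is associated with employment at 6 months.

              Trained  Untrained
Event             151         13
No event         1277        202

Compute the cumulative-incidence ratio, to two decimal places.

1.75

Reading the table with exposure as columns: a = 151 (Trained, case), b = 1277 (Trained, non-case), c = 13 (Untrained, case), d = 202.
Risk in exposed = 151/1428 = 0.10574; risk in unexposed = 13/215 = 0.06047.
RR = 0.10574 / 0.06047 = 1.74881
The risk among the exposed is 1.75 times that among the unexposed.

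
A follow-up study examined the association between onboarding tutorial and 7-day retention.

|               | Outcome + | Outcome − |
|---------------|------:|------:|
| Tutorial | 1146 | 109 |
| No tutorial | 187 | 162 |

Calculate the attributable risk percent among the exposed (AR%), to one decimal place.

Cells: a = 1146, b = 109, c = 187, d = 162.
Risk in exposed = 1146/1255 = 0.91315; risk in unexposed = 187/349 = 0.53582.
RR = 0.91315/0.53582 = 1.70422
AR% = (RR − 1)/RR × 100 = (1.70422 − 1)/1.70422 × 100 = 41.3220%

41.3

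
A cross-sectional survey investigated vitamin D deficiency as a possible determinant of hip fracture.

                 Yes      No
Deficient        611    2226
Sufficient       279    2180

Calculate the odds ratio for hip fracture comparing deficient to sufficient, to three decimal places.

Cells: a = 611, b = 2226, c = 279, d = 2180.
OR = (a·d)/(b·c) = (611 × 2180) / (2226 × 279) = 1331980 / 621054 = 2.14471
The odds of hip fracture are about 2.14 times as high in the deficient group.

2.145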